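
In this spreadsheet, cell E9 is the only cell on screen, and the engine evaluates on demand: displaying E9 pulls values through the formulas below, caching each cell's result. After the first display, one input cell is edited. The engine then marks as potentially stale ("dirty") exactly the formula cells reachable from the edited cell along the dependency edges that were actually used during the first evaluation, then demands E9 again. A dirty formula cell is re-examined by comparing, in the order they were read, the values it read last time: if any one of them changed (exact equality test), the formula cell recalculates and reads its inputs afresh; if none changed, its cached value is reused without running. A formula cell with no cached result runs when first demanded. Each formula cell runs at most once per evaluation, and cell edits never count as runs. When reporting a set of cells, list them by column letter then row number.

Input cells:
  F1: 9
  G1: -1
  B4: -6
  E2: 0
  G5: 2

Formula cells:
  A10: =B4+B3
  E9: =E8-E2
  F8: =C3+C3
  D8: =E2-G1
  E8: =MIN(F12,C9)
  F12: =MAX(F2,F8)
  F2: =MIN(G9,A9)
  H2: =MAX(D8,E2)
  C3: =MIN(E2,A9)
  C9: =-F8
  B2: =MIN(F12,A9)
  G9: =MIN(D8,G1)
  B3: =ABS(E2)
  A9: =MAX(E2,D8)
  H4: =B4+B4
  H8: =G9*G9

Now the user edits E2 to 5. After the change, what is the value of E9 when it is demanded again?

E9 now evaluates to -15.

Initial pass — values computed on the first demand:
  D8 = 0 - -1 = 1
  A9 = MAX(0, 1) = 1
  C3 = MIN(0, 1) = 0
  F8 = 0 + 0 = 0
  C9 = -(0) = 0
  G9 = MIN(1, -1) = -1
  F2 = MIN(-1, 1) = -1
  F12 = MAX(-1, 0) = 0
  E8 = MIN(0, 0) = 0
  E9 = 0 - 0 = 0

Second demand — change propagation:
  D8: re-runs because E2 0->5; new result 6.
  A9: re-runs because E2 0->5; D8 1->6; new result 6.
  C3: re-runs because E2 0->5; A9 1->6; new result 5.
  F8: re-runs because C3 0->5; C3 0->5; new result 10.
  C9: re-runs because F8 0->10; new result -10.
  G9: re-runs because D8 1->6; new result -1 (unchanged).
  F2: re-runs because A9 1->6; new result -1 (unchanged).
  F12: re-runs because F8 0->10; new result 10.
  E8: re-runs because F12 0->10; C9 0->-10; new result -10.
  E9: re-runs because E8 0->-10; E2 0->5; new result -15.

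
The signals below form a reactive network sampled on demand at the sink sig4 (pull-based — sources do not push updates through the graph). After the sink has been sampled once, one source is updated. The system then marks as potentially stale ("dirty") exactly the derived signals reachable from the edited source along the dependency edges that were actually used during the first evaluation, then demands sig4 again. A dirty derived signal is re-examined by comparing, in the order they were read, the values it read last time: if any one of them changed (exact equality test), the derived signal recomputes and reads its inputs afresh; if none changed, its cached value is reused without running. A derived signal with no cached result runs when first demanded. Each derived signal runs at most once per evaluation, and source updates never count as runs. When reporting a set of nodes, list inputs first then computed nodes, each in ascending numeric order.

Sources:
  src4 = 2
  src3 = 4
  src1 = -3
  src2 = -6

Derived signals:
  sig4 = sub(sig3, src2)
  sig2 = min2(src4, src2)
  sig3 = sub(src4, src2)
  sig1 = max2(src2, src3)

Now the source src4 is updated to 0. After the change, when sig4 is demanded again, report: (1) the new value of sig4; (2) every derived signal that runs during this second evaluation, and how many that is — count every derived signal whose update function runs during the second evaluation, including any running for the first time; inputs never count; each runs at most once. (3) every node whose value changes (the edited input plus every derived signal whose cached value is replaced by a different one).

Initial pass — values computed on the first demand:
  sig3 = sub(2, -6) = 8
  sig4 = sub(8, -6) = 14

Second demand — change propagation:
  sig3: re-runs because src4 2->0; new result 6.
  sig4: re-runs because sig3 8->6; new result 12.

sig4 now evaluates to 12.
Run set: sig3, sig4 (2 run).
Changed values: src4, sig3, sig4.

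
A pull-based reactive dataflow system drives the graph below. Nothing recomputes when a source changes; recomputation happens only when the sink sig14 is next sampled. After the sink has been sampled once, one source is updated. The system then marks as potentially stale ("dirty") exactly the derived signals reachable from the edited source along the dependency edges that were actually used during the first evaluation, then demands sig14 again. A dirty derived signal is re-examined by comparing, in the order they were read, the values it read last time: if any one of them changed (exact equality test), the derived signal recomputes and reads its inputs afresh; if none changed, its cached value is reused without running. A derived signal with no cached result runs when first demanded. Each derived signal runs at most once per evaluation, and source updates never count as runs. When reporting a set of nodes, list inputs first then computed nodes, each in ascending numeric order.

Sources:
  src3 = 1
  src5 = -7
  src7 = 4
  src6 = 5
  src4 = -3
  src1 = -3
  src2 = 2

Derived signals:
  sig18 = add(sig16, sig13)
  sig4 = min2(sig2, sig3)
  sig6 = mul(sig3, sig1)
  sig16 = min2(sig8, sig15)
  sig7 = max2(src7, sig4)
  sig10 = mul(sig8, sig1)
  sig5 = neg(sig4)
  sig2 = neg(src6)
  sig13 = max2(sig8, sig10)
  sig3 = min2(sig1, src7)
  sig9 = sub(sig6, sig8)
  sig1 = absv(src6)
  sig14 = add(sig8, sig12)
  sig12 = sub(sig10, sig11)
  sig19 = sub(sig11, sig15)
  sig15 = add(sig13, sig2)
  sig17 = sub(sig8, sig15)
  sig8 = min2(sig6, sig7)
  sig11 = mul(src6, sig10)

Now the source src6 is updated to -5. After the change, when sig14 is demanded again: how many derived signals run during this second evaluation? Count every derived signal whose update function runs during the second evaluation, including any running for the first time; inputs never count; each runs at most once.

Derived signals that run: sig1, sig2, sig4, sig7, sig11, sig12, sig14 — 7 in total.
Key observation: the cutoff stops propagation at sig3 — its inputs' values are unchanged, so it reuses its cache.

First evaluation (everything demanded from the output):
  sig1 = absv(5) = 5
  sig2 = neg(5) = -5
  sig3 = min2(5, 4) = 4
  sig4 = min2(-5, 4) = -5
  sig6 = mul(4, 5) = 20
  sig7 = max2(4, -5) = 4
  sig8 = min2(20, 4) = 4
  sig10 = mul(4, 5) = 20
  sig11 = mul(5, 20) = 100
  sig12 = sub(20, 100) = -80
  sig14 = add(4, -80) = -76

Propagation after the edit:
  sig1: runs — src6 5->-5; result 5 (same value as before).
  sig2: runs — src6 5->-5; result 5.
  sig3: checked — values it read are unchanged (sig1 unchanged, src7 unchanged); reused cached 4 without running.
  sig4: runs — sig2 -5->5; result 4.
  sig6: checked — values it read are unchanged (sig3 unchanged, sig1 unchanged); reused cached 20 without running.
  sig7: runs — sig4 -5->4; result 4 (same value as before).
  sig8: checked — values it read are unchanged (sig6 unchanged, sig7 unchanged); reused cached 4 without running.
  sig10: checked — values it read are unchanged (sig8 unchanged, sig1 unchanged); reused cached 20 without running.
  sig11: runs — src6 5->-5; result -100.
  sig12: runs — sig11 100->-100; result 120.
  sig14: runs — sig12 -80->120; result 124.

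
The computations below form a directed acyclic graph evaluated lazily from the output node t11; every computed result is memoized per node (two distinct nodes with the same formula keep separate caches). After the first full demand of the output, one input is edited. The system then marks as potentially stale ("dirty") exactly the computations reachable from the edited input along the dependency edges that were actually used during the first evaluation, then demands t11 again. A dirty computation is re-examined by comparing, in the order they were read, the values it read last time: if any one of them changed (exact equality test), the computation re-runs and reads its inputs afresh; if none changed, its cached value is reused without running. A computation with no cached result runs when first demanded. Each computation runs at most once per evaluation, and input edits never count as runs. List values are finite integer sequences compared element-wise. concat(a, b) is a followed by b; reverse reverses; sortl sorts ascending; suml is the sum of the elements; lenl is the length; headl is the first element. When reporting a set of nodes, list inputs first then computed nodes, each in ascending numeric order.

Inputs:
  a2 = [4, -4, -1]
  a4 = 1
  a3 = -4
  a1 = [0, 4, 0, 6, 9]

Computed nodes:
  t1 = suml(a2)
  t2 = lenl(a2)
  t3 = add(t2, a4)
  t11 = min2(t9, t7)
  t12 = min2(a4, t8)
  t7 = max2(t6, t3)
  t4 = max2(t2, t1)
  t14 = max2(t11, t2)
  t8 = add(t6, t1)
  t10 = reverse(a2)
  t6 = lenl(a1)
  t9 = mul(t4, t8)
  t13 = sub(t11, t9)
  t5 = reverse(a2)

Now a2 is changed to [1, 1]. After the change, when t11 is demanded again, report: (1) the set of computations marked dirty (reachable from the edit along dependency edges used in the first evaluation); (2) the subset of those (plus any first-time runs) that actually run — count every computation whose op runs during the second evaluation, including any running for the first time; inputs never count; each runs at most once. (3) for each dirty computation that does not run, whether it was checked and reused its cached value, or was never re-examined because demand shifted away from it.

First demand of the output computes:
  t1 = suml([4, -4, -1]) = -1
  t2 = lenl([4, -4, -1]) = 3
  t3 = add(3, 1) = 4
  t4 = max2(3, -1) = 3
  t6 = lenl([0, 4, 0, 6, 9]) = 5
  t7 = max2(5, 4) = 5
  t8 = add(5, -1) = 4
  t9 = mul(3, 4) = 12
  t11 = min2(12, 5) = 5

After the edit, cleaning proceeds:
  t1: a read changed (a2 [4, -4, -1]->[1, 1]) — executes, giving 2.
  t2: a read changed (a2 [4, -4, -1]->[1, 1]) — executes, giving 2.
  t3: a read changed (t2 3->2) — executes, giving 3.
  t4: a read changed (t2 3->2; t1 -1->2) — executes, giving 2.
  t7: a read changed (t3 4->3) — executes, giving 5 — identical to its old value.
  t8: a read changed (t1 -1->2) — executes, giving 7.
  t9: a read changed (t4 3->2; t8 4->7) — executes, giving 14.
  t11: a read changed (t9 12->14) — executes, giving 5 — identical to its old value.

The edit dirties: t1, t2, t3, t4, t7, t8, t9, t11.
8 computations run: t1, t2, t3, t4, t7, t8, t9, t11.
No dirty computation escaped a run.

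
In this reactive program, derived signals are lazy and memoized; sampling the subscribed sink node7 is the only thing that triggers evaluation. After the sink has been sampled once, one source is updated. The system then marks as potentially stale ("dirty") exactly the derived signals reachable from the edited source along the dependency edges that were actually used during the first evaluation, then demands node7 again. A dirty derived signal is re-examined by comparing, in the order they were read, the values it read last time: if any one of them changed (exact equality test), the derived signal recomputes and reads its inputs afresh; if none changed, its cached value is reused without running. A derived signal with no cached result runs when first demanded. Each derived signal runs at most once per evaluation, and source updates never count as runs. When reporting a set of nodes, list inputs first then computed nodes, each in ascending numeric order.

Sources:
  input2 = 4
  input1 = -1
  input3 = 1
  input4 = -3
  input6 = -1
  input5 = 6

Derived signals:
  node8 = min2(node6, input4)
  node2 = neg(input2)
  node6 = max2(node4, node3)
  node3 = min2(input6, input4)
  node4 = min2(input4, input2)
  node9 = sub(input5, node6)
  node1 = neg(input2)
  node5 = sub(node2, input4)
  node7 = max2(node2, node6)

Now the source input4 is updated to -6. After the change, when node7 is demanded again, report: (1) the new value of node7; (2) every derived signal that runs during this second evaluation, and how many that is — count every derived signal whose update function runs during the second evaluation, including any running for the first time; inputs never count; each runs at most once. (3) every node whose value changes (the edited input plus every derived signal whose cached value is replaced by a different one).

First demand of the output computes:
  node2 = neg(4) = -4
  node3 = min2(-1, -3) = -3
  node4 = min2(-3, 4) = -3
  node6 = max2(-3, -3) = -3
  node7 = max2(-4, -3) = -3

After the edit, cleaning proceeds:
  node3: a read changed (input4 -3->-6) — executes, giving -6.
  node4: a read changed (input4 -3->-6) — executes, giving -6.
  node6: a read changed (node4 -3->-6; node3 -3->-6) — executes, giving -6.
  node7: a read changed (node6 -3->-6) — executes, giving -4.

Demanding node7 again yields -4.
4 derived signals run: node3, node4, node6, node7.
The nodes whose values change: input4, node3, node4, node6, node7.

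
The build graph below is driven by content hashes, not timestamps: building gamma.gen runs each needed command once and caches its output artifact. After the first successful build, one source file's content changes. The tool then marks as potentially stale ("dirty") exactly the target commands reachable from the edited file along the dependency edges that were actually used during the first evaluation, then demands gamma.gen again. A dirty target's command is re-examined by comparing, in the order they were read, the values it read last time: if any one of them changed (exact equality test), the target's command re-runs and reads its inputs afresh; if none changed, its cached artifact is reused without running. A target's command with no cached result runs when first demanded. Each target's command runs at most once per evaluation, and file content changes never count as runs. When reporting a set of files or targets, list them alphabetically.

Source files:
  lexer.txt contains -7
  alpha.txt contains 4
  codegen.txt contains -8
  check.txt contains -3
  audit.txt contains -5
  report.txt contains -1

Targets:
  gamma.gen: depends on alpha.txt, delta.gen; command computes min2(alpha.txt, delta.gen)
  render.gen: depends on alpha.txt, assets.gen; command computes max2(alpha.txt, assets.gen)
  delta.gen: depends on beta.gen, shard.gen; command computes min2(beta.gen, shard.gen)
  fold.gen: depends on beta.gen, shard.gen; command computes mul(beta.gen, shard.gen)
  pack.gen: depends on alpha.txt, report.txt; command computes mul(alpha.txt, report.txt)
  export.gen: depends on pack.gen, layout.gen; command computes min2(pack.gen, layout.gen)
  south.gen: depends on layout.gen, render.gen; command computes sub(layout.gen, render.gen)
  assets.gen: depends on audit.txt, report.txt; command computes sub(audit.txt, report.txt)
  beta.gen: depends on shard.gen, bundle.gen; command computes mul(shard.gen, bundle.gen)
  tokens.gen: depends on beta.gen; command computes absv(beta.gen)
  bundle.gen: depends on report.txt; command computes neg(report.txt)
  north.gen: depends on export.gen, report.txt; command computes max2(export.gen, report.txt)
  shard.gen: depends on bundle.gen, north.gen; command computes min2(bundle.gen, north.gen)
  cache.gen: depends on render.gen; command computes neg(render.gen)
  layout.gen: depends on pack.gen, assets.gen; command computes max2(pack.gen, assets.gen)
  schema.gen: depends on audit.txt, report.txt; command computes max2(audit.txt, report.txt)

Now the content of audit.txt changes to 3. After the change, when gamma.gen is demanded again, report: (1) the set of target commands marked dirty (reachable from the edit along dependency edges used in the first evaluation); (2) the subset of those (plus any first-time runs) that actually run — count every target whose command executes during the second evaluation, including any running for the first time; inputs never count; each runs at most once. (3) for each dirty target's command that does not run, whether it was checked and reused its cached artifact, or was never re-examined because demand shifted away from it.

Initial pass — values computed on the first demand:
  assets.gen = sub(-5, -1) = -4
  bundle.gen = neg(-1) = 1
  pack.gen = mul(4, -1) = -4
  layout.gen = max2(-4, -4) = -4
  export.gen = min2(-4, -4) = -4
  north.gen = max2(-4, -1) = -1
  shard.gen = min2(1, -1) = -1
  beta.gen = mul(-1, 1) = -1
  delta.gen = min2(-1, -1) = -1
  gamma.gen = min2(4, -1) = -1

Second demand — change propagation:
  assets.gen: re-runs because audit.txt -5->3; new result 4.
  layout.gen: re-runs because assets.gen -4->4; new result 4.
  export.gen: re-runs because layout.gen -4->4; new result -4 (unchanged).
  north.gen: re-examined; everything it read last time is the same (export.gen unchanged, report.txt unchanged) — cache -1 kept, no run.
  shard.gen: re-examined; everything it read last time is the same (bundle.gen unchanged, north.gen unchanged) — cache -1 kept, no run.
  beta.gen: re-examined; everything it read last time is the same (shard.gen unchanged, bundle.gen unchanged) — cache -1 kept, no run.
  delta.gen: re-examined; everything it read last time is the same (beta.gen unchanged, shard.gen unchanged) — cache -1 kept, no run.
  gamma.gen: re-examined; everything it read last time is the same (alpha.txt unchanged, delta.gen unchanged) — cache -1 kept, no run.

The important point: export.gen recomputes to an identical value, and the output ends up unchanged.

Dirty set: assets.gen, beta.gen, delta.gen, export.gen, gamma.gen, layout.gen, north.gen, shard.gen.
Run set: assets.gen, export.gen, layout.gen (3 run).
Re-examined without running (cache reused): beta.gen, delta.gen, gamma.gen, north.gen, shard.gen.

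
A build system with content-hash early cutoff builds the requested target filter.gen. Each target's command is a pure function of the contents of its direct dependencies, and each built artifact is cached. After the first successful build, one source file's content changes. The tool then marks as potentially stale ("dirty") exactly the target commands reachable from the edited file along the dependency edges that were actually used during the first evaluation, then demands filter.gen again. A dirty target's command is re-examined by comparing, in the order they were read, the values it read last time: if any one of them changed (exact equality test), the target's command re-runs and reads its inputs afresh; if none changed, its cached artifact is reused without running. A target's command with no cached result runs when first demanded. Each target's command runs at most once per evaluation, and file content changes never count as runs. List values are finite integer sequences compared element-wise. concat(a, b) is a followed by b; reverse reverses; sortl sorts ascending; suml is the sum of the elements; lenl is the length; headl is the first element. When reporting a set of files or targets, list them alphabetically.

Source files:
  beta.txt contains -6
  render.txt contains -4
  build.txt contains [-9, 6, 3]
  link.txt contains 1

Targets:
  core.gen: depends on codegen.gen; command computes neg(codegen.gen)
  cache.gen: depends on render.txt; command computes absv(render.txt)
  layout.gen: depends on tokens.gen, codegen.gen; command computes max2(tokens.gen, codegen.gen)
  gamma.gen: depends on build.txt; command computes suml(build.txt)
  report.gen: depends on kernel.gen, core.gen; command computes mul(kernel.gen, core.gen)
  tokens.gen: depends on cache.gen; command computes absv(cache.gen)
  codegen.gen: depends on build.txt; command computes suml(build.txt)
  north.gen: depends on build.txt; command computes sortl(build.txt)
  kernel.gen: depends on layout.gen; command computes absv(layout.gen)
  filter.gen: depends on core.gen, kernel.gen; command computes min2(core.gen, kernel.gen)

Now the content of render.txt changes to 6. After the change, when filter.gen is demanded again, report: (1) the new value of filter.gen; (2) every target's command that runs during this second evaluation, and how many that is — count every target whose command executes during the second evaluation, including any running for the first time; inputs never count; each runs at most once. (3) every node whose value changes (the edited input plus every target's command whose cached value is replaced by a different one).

First evaluation (everything demanded from the output):
  cache.gen = absv(-4) = 4
  codegen.gen = suml([-9, 6, 3]) = 0
  core.gen = neg(0) = 0
  tokens.gen = absv(4) = 4
  layout.gen = max2(4, 0) = 4
  kernel.gen = absv(4) = 4
  filter.gen = min2(0, 4) = 0

Propagation after the edit:
  cache.gen: runs — render.txt -4->6; result 6.
  tokens.gen: runs — cache.gen 4->6; result 6.
  layout.gen: runs — tokens.gen 4->6; result 6.
  kernel.gen: runs — layout.gen 4->6; result 6.
  filter.gen: runs — kernel.gen 4->6; result 0 (same value as before).

New value of filter.gen: 0.
Target commands that run: cache.gen, filter.gen, kernel.gen, layout.gen, tokens.gen — 5 in total.
Values that change: cache.gen, kernel.gen, layout.gen, render.txt, tokens.gen.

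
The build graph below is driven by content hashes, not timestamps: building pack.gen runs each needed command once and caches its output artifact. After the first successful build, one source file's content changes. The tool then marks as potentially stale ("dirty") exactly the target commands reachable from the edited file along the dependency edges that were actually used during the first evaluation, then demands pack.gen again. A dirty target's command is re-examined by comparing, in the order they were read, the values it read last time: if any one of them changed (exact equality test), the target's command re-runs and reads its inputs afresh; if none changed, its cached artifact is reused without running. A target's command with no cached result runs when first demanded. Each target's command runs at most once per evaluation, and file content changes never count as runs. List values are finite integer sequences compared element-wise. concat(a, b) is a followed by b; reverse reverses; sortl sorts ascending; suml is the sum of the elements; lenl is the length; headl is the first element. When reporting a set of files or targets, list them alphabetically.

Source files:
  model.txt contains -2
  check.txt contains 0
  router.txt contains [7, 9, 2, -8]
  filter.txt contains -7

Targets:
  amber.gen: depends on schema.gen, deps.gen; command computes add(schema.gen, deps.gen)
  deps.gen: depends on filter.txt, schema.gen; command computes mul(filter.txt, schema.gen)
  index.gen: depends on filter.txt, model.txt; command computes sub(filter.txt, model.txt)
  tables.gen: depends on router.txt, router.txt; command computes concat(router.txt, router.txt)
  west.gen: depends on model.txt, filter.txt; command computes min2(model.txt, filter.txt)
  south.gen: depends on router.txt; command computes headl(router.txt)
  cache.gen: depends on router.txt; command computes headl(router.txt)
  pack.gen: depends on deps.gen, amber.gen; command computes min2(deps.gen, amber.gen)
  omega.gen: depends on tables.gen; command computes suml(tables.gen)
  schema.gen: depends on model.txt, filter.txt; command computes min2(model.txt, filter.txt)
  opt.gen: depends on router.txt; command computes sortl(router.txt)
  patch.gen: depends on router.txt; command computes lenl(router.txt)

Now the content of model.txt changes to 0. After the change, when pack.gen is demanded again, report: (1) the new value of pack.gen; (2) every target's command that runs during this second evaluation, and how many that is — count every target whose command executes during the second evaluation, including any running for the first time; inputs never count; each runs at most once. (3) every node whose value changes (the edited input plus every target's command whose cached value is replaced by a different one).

pack.gen now evaluates to 42.
Run set: schema.gen (1 run).
Changed values: model.txt.
The important point: schema.gen recomputes to an identical value, and the output ends up unchanged.

Initial pass — values computed on the first demand:
  schema.gen = min2(-2, -7) = -7
  deps.gen = mul(-7, -7) = 49
  amber.gen = add(-7, 49) = 42
  pack.gen = min2(49, 42) = 42

Second demand — change propagation:
  schema.gen: re-runs because model.txt -2->0; new result -7 (unchanged).
  deps.gen: re-examined; everything it read last time is the same (filter.txt unchanged, schema.gen unchanged) — cache 49 kept, no run.
  amber.gen: re-examined; everything it read last time is the same (schema.gen unchanged, deps.gen unchanged) — cache 42 kept, no run.
  pack.gen: re-examined; everything it read last time is the same (deps.gen unchanged, amber.gen unchanged) — cache 42 kept, no run.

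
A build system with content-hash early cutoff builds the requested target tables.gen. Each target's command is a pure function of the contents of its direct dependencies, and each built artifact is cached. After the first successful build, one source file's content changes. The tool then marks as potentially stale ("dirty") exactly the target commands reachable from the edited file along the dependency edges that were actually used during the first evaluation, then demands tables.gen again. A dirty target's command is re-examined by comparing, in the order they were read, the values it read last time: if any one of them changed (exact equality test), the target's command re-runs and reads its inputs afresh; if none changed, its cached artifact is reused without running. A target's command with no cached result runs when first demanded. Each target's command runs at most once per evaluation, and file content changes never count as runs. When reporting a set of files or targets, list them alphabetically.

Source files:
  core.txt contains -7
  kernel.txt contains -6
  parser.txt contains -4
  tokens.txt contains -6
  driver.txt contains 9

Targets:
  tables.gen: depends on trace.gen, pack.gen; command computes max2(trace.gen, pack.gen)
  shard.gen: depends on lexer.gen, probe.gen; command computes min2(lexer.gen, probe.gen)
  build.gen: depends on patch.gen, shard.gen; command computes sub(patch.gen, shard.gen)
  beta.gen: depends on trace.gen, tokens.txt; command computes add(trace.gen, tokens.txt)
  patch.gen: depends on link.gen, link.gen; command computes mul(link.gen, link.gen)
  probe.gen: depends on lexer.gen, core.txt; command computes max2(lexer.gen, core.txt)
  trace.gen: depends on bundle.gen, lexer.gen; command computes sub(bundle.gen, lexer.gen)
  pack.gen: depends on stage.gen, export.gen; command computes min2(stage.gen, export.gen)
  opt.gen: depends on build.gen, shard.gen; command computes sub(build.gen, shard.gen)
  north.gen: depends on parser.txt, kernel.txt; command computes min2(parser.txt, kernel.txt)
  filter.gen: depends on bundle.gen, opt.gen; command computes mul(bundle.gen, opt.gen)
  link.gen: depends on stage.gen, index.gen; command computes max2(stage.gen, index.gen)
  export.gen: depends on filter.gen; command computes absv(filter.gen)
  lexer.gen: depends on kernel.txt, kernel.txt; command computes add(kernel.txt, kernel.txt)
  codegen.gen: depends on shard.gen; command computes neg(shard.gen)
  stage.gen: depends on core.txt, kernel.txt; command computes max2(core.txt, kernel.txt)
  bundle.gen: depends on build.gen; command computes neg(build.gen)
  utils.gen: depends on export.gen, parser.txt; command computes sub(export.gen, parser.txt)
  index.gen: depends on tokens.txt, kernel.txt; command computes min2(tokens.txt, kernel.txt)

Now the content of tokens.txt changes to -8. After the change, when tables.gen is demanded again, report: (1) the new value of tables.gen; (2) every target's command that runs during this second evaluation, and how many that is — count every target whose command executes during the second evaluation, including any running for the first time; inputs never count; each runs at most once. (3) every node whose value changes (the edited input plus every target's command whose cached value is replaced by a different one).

First evaluation (everything demanded from the output):
  index.gen = min2(-6, -6) = -6
  lexer.gen = add(-6, -6) = -12
  probe.gen = max2(-12, -7) = -7
  shard.gen = min2(-12, -7) = -12
  stage.gen = max2(-7, -6) = -6
  link.gen = max2(-6, -6) = -6
  patch.gen = mul(-6, -6) = 36
  build.gen = sub(36, -12) = 48
  bundle.gen = neg(48) = -48
  opt.gen = sub(48, -12) = 60
  filter.gen = mul(-48, 60) = -2880
  export.gen = absv(-2880) = 2880
  pack.gen = min2(-6, 2880) = -6
  trace.gen = sub(-48, -12) = -36
  tables.gen = max2(-36, -6) = -6

Propagation after the edit:
  index.gen: runs — tokens.txt -6->-8; result -8.
  link.gen: runs — index.gen -6->-8; result -6 (same value as before).
  patch.gen: checked — values it read are unchanged (link.gen unchanged, link.gen unchanged); reused cached 36 without running.
  build.gen: checked — values it read are unchanged (patch.gen unchanged, shard.gen unchanged); reused cached 48 without running.
  bundle.gen: checked — values it read are unchanged (build.gen unchanged); reused cached -48 without running.
  opt.gen: checked — values it read are unchanged (build.gen unchanged, shard.gen unchanged); reused cached 60 without running.
  filter.gen: checked — values it read are unchanged (bundle.gen unchanged, opt.gen unchanged); reused cached -2880 without running.
  export.gen: checked — values it read are unchanged (filter.gen unchanged); reused cached 2880 without running.
  pack.gen: checked — values it read are unchanged (stage.gen unchanged, export.gen unchanged); reused cached -6 without running.
  trace.gen: checked — values it read are unchanged (bundle.gen unchanged, lexer.gen unchanged); reused cached -36 without running.
  tables.gen: checked — values it read are unchanged (trace.gen unchanged, pack.gen unchanged); reused cached -6 without running.

Key observation: the change is absorbed at link.gen — it re-runs but produces the same value, and the output's value is unchanged.

New value of tables.gen: -6.
Target commands that run: index.gen, link.gen — 2 in total.
Values that change: index.gen, tokens.txt.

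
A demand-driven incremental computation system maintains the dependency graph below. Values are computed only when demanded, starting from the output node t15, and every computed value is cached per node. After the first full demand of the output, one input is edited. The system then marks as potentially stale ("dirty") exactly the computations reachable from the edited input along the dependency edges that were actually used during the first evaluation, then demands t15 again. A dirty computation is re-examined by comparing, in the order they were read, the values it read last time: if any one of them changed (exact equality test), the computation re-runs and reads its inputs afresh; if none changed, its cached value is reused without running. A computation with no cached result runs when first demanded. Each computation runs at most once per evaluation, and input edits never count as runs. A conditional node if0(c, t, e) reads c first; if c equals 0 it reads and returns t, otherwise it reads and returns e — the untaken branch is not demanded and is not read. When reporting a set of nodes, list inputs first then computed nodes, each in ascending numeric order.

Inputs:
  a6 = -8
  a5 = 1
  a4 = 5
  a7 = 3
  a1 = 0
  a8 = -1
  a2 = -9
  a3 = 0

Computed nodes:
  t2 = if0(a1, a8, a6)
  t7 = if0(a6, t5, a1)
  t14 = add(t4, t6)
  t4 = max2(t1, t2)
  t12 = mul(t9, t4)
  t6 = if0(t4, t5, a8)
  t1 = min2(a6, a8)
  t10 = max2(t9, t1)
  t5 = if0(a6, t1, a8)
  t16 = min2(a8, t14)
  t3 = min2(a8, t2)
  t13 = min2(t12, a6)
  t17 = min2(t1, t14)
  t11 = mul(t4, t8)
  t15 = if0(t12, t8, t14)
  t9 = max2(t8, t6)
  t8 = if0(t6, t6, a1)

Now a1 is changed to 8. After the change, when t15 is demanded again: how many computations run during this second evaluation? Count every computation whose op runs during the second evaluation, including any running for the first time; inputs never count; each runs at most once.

First evaluation (everything demanded from the output):
  t1 = min2(-8, -1) = -8
  t2 = if0(a1=0 -> then branch a8) = -1
  t4 = max2(-8, -1) = -1
  t6 = if0(t4=-1 -> else branch a8) = -1
  t8 = if0(t6=-1 -> else branch a1) = 0
  t9 = max2(0, -1) = 0
  t12 = mul(0, -1) = 0
  t15 = if0(t12=0 -> then branch t8) = 0

Propagation after the edit:
  t2: runs — a1 0->8; result -8.
  t4: runs — t2 -1->-8; result -8.
  t6: runs — t4 -1->-8; result -1 (same value as before).
  t8: runs — a1 0->8; result 8.
  t9: runs — t8 0->8; result 8.
  t12: runs — t9 0->8; t4 -1->-8; result -64.
  t14: demanded for the first time — runs, produces -9.
  t15: runs — t12 0->-64; t8 0->8; result -9.

Key observation: a condition flipped, so demand reaches new nodes — t14 runs for the first time.

Computations that run: t2, t4, t6, t8, t9, t12, t14, t15 — 8 in total.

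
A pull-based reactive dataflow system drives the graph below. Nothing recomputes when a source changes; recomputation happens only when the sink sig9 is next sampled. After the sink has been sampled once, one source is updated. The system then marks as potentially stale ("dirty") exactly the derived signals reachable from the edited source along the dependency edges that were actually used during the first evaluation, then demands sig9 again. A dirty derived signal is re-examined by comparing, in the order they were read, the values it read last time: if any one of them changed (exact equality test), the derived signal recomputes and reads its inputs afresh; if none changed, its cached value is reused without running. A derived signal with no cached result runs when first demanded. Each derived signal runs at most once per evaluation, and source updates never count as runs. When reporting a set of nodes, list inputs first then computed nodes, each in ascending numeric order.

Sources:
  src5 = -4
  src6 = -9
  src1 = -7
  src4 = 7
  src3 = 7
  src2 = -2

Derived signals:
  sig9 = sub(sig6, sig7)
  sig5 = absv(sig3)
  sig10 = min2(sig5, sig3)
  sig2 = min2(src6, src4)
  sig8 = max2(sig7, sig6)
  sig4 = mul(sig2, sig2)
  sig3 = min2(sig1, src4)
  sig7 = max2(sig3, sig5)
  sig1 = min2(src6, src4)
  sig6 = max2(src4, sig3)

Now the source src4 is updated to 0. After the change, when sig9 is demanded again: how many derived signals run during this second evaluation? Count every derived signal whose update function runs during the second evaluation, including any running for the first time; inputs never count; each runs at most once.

First evaluation (everything demanded from the output):
  sig1 = min2(-9, 7) = -9
  sig3 = min2(-9, 7) = -9
  sig5 = absv(-9) = 9
  sig6 = max2(7, -9) = 7
  sig7 = max2(-9, 9) = 9
  sig9 = sub(7, 9) = -2

Propagation after the edit:
  sig1: runs — src4 7->0; result -9 (same value as before).
  sig3: runs — src4 7->0; result -9 (same value as before).
  sig5: checked — values it read are unchanged (sig3 unchanged); reused cached 9 without running.
  sig6: runs — src4 7->0; result 0.
  sig7: checked — values it read are unchanged (sig3 unchanged, sig5 unchanged); reused cached 9 without running.
  sig9: runs — sig6 7->0; result -9.

Key observation: the cutoff stops propagation at sig5 — its inputs' values are unchanged, so it reuses its cache.

Derived signals that run: sig1, sig3, sig6, sig9 — 4 in total.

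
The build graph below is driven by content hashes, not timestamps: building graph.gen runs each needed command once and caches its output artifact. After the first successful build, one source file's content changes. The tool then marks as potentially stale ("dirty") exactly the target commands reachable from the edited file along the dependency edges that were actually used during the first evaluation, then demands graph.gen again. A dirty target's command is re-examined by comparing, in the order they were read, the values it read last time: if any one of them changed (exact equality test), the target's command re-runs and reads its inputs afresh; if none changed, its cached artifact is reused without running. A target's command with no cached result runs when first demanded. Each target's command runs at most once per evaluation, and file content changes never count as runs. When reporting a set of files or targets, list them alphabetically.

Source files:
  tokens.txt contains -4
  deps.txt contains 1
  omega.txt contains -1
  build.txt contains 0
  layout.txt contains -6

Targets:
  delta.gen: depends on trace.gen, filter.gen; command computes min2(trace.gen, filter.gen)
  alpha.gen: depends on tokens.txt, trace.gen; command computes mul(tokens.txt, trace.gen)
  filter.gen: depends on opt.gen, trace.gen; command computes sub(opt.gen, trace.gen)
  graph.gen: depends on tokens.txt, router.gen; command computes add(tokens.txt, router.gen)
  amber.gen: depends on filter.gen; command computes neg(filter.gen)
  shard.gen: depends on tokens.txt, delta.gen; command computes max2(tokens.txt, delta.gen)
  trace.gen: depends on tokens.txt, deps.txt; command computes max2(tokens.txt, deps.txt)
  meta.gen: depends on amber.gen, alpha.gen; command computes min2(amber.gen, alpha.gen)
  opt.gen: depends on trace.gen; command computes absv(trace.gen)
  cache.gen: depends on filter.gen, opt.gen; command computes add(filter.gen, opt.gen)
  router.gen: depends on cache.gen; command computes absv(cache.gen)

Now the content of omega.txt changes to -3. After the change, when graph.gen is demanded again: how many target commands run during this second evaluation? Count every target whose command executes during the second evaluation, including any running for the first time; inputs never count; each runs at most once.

Run set: none (0 run).
The important point: nothing the output needs ever reads omega.txt, so the edit is invisible to it.

Initial pass — values computed on the first demand:
  trace.gen = max2(-4, 1) = 1
  opt.gen = absv(1) = 1
  filter.gen = sub(1, 1) = 0
  cache.gen = add(0, 1) = 1
  router.gen = absv(1) = 1
  graph.gen = add(-4, 1) = -3

Second demand — change propagation:
  no demanded computation ever read omega.txt, so the edit dirties nothing and nothing runs.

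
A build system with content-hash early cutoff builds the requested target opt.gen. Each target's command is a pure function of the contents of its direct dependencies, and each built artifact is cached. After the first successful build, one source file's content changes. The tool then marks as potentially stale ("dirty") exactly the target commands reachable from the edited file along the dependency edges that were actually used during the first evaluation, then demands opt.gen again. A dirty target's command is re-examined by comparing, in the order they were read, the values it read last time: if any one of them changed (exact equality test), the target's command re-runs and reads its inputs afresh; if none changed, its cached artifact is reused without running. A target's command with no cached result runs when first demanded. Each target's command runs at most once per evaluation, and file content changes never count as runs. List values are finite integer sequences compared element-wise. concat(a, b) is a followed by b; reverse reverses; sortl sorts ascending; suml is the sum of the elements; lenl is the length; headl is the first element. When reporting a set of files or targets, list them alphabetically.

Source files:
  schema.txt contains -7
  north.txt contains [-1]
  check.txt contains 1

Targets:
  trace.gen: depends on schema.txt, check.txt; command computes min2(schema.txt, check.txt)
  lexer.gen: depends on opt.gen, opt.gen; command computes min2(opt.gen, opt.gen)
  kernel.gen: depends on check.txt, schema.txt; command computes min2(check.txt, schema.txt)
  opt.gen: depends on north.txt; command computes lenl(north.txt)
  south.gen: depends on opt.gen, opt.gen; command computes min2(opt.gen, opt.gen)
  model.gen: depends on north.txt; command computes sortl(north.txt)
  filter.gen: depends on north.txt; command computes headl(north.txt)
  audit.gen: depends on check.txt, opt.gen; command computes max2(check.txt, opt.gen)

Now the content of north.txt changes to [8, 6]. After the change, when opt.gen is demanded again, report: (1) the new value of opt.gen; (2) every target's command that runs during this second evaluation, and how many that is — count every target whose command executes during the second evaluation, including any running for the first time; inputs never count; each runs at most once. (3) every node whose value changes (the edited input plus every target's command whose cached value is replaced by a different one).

New value of opt.gen: 2.
Target commands that run: opt.gen — 1 in total.
Values that change: north.txt, opt.gen.

First evaluation (everything demanded from the output):
  opt.gen = lenl([-1]) = 1

Propagation after the edit:
  opt.gen: runs — north.txt [-1]->[8, 6]; result 2.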